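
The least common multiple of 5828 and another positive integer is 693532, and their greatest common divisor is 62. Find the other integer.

gcd × lcm = product of the two integers, so the other integer is (62 × 693532) / 5828 = 7378.

7378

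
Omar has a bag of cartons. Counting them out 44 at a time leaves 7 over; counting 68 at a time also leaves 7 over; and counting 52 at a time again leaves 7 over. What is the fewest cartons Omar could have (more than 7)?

9731

N − 7 must be a common multiple of 44, 68, and 52.
44 = 2^2 × 11
68 = 2^2 × 17
52 = 2^2 × 13
LCM(44, 68, 52) = 2^2 × 11 × 13 × 17 = 9724.
Smallest N > 7 is LCM + 7 = 9724 + 7 = 9731.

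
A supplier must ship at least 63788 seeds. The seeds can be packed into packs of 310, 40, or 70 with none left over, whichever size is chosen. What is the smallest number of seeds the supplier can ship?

69440

The number of seeds must be a common multiple of 310, 40, and 70, so a multiple of their LCM.
310 = 2 × 5 × 31
40 = 2^3 × 5
70 = 2 × 5 × 7
LCM(310, 40, 70) = 2^3 × 5 × 7 × 31 = 8680.
Smallest multiple of 8680 that is ≥ 63788: ⌈63788/8680⌉ × 8680 = 8 × 8680 = 69440.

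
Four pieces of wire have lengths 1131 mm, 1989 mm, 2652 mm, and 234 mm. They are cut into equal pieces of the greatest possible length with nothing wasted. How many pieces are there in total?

154

Piece length = gcd(1131, 1989, 2652, 234).
1131 = 3 × 13 × 29
1989 = 3^2 × 13 × 17
2652 = 2^2 × 3 × 13 × 17
234 = 2 × 3^2 × 13
gcd(1131, 1989, 2652, 234) = 3 × 13 = 39.
Total pieces = 1131/39 + 1989/39 + 2652/39 + 234/39 = 29 + 51 + 68 + 6 = 154.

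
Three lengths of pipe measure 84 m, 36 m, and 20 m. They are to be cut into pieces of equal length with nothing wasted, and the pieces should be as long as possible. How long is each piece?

Each piece length must divide every original length, so the longest possible is gcd(84, 36, 20).
84 = 2^2 × 3 × 7
36 = 2^2 × 3^2
20 = 2^2 × 5
gcd(84, 36, 20) = 2^2 = 4.

4 m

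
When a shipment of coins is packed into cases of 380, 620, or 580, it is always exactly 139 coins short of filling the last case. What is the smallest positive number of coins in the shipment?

341481

Being 139 short of a full case of size k means N ≡ −139 (mod k), i.e. N + 139 is a multiple of each size.
380 = 2^2 × 5 × 19
620 = 2^2 × 5 × 31
580 = 2^2 × 5 × 29
LCM(380, 620, 580) = 2^2 × 5 × 19 × 29 × 31 = 341620.
Smallest positive N is 341620 − 139 = 341481.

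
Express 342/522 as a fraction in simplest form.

19/29

342 = 2 × 3^2 × 19
522 = 2 × 3^2 × 29
gcd(342, 522) = 2 × 3^2 = 18.
Divide numerator and denominator by 18: 342/522 = 19/29.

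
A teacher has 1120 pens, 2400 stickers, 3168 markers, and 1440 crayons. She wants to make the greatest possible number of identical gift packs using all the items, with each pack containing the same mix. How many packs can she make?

32 packs

The pack count must divide each quantity, so the greatest is gcd(1120, 2400, 3168, 1440).
1120 = 2^5 × 5 × 7
2400 = 2^5 × 3 × 5^2
3168 = 2^5 × 3^2 × 11
1440 = 2^5 × 3^2 × 5
gcd(1120, 2400, 3168, 1440) = 2^5 = 32.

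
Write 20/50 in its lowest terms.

2/5

20 = 2^2 × 5
50 = 2 × 5^2
gcd(20, 50) = 2 × 5 = 10.
Divide numerator and denominator by 10: 20/50 = 2/5.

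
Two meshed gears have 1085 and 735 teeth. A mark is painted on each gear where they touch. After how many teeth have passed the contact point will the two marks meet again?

We need the least common multiple of the intervals.
1085 = 5 × 7 × 31
735 = 3 × 5 × 7^2
LCM(1085, 735) = 3 × 5 × 7^2 × 31 = 22785.

22785 teeth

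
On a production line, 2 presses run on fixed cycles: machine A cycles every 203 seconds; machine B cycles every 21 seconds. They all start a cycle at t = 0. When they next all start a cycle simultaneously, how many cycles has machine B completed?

They are all back at their starting positions together after one LCM of the periods.
203 = 7 × 29
21 = 3 × 7
LCM(203, 21) = 3 × 7 × 29 = 609.
Cycles for period 21: 609 / 21 = 29.

29 cycles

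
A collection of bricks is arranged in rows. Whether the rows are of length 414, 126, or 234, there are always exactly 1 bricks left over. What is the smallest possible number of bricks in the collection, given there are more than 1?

37675

N − 1 must be a common multiple of 414, 126, and 234.
414 = 2 × 3^2 × 23
126 = 2 × 3^2 × 7
234 = 2 × 3^2 × 13
LCM(414, 126, 234) = 2 × 3^2 × 7 × 13 × 23 = 37674.
Smallest N > 1 is LCM + 1 = 37674 + 1 = 37675.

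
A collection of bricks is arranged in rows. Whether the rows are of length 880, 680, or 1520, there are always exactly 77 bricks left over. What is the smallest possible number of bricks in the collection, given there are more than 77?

N − 77 must be a common multiple of 880, 680, and 1520.
880 = 2^4 × 5 × 11
680 = 2^3 × 5 × 17
1520 = 2^4 × 5 × 19
LCM(880, 680, 1520) = 2^4 × 5 × 11 × 17 × 19 = 284240.
Smallest N > 77 is LCM + 77 = 284240 + 77 = 284317.

284317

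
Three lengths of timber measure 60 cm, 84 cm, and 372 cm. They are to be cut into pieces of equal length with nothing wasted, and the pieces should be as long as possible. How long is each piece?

The greatest length dividing all of 60, 84, and 372 is their gcd.
60 = 2^2 × 3 × 5
84 = 2^2 × 3 × 7
372 = 2^2 × 3 × 31
gcd(60, 84, 372) = 2^2 × 3 = 12.

12 cm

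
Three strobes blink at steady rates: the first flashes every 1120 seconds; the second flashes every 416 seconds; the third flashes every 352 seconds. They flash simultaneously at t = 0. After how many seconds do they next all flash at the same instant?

They coincide at every common multiple of the periods; the first is the LCM.
1120 = 2^5 × 5 × 7
416 = 2^5 × 13
352 = 2^5 × 11
LCM(1120, 416, 352) = 2^5 × 5 × 7 × 11 × 13 = 160160.

160160 seconds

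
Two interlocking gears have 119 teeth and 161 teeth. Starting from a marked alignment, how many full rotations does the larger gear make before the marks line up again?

The first common completion time is the LCM of the periods.
119 = 7 × 17
161 = 7 × 23
LCM(119, 161) = 7 × 17 × 23 = 2737.
Rotations for period 161: 2737 / 161 = 17.

17 rotations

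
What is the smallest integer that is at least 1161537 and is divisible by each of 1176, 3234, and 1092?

1177176

The integer must be a common multiple of 1176, 3234, and 1092, so a multiple of their LCM.
1176 = 2^3 × 3 × 7^2
3234 = 2 × 3 × 7^2 × 11
1092 = 2^2 × 3 × 7 × 13
LCM(1176, 3234, 1092) = 2^3 × 3 × 7^2 × 11 × 13 = 168168.
Smallest multiple of 168168 that is ≥ 1161537: ⌈1161537/168168⌉ × 168168 = 7 × 168168 = 1177176.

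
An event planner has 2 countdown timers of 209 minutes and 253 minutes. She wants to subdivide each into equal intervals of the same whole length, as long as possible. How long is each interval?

The interval must divide each timer length; the longest such is the gcd.
209 = 11 × 19
253 = 11 × 23
gcd(209, 253) = 11.

11 minutes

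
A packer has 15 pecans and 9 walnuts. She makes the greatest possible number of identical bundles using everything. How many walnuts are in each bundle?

Number of bundles = gcd(15, 9).
15 = 3 × 5
9 = 3^2
gcd(15, 9) = 3.
walnuts per bundle = 9 / 3 = 3.

3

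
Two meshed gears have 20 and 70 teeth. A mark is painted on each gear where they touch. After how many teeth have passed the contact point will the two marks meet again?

140 teeth

We need the least common multiple of the intervals.
20 = 2^2 × 5
70 = 2 × 5 × 7
LCM(20, 70) = 2^2 × 5 × 7 = 140.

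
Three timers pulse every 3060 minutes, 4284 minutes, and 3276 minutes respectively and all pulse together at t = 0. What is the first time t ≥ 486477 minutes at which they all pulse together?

556920 minutes

Joint pulses occur at multiples of LCM(3060, 4284, 3276).
3060 = 2^2 × 3^2 × 5 × 17
4284 = 2^2 × 3^2 × 7 × 17
3276 = 2^2 × 3^2 × 7 × 13
LCM(3060, 4284, 3276) = 2^2 × 3^2 × 5 × 7 × 13 × 17 = 278460.
Smallest multiple of 278460 that is ≥ 486477: ⌈486477/278460⌉ × 278460 = 2 × 278460 = 556920.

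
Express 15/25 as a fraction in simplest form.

15 = 3 × 5
25 = 5^2
gcd(15, 25) = 5.
Divide numerator and denominator by 5: 15/25 = 3/5.

3/5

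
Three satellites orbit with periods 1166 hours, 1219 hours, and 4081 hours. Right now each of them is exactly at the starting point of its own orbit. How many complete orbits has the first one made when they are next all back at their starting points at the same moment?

161 orbits

All finish a whole number of cycles simultaneously at t = LCM of the periods.
1166 = 2 × 11 × 53
1219 = 23 × 53
4081 = 7 × 11 × 53
LCM(1166, 1219, 4081) = 2 × 7 × 11 × 23 × 53 = 187726.
Orbits for period 1166: 187726 / 1166 = 161.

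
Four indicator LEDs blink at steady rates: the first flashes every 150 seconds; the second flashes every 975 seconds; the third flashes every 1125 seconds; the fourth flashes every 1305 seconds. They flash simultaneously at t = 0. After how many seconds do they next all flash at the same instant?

848250 seconds

They coincide at every common multiple of the periods; the first is the LCM.
150 = 2 × 3 × 5^2
975 = 3 × 5^2 × 13
1125 = 3^2 × 5^3
1305 = 3^2 × 5 × 29
LCM(150, 975, 1125, 1305) = 2 × 3^2 × 5^3 × 13 × 29 = 848250.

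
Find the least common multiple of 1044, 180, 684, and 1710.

1044 = 2^2 × 3^2 × 29
180 = 2^2 × 3^2 × 5
684 = 2^2 × 3^2 × 19
1710 = 2 × 3^2 × 5 × 19
LCM(1044, 180, 684, 1710) = 2^2 × 3^2 × 5 × 19 × 29 = 99180.

99180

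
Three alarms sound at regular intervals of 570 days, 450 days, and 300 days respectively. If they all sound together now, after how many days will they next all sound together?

17100 days

The first simultaneous occurrence is after LCM of the individual periods.
570 = 2 × 3 × 5 × 19
450 = 2 × 3^2 × 5^2
300 = 2^2 × 3 × 5^2
LCM(570, 450, 300) = 2^2 × 3^2 × 5^2 × 19 = 17100.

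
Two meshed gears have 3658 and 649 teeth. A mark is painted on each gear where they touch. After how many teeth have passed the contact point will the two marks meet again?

They coincide at every common multiple of the periods; the first is the LCM.
3658 = 2 × 31 × 59
649 = 11 × 59
LCM(3658, 649) = 2 × 11 × 31 × 59 = 40238.

40238 teeth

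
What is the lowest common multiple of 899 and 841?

26071

899 = 29 × 31
841 = 29^2
LCM(899, 841) = 29^2 × 31 = 26071.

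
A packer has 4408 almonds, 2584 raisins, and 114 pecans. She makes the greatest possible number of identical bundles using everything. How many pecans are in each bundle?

3

Number of bundles = gcd(4408, 2584, 114).
4408 = 2^3 × 19 × 29
2584 = 2^3 × 17 × 19
114 = 2 × 3 × 19
gcd(4408, 2584, 114) = 2 × 19 = 38.
pecans per bundle = 114 / 38 = 3.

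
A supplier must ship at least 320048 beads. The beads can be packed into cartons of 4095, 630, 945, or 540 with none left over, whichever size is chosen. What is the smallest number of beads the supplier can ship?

The number of beads must be a common multiple of 4095, 630, 945, and 540, so a multiple of their LCM.
4095 = 3^2 × 5 × 7 × 13
630 = 2 × 3^2 × 5 × 7
945 = 3^3 × 5 × 7
540 = 2^2 × 3^3 × 5
LCM(4095, 630, 945, 540) = 2^2 × 3^3 × 5 × 7 × 13 = 49140.
Smallest multiple of 49140 that is ≥ 320048: ⌈320048/49140⌉ × 49140 = 7 × 49140 = 343980.

343980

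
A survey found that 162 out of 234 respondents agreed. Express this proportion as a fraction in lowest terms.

9/13

162 = 2 × 3^4
234 = 2 × 3^2 × 13
gcd(162, 234) = 2 × 3^2 = 18.
Divide numerator and denominator by 18: 162/234 = 9/13.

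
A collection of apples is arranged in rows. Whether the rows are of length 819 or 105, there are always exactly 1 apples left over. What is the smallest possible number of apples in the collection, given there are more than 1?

N − 1 must be a common multiple of 819 and 105.
819 = 3^2 × 7 × 13
105 = 3 × 5 × 7
LCM(819, 105) = 3^2 × 5 × 7 × 13 = 4095.
Smallest N > 1 is LCM + 1 = 4095 + 1 = 4096.

4096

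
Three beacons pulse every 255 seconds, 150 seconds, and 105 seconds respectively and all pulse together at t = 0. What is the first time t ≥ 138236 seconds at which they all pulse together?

142800 seconds

Joint pulses occur at multiples of LCM(255, 150, 105).
255 = 3 × 5 × 17
150 = 2 × 3 × 5^2
105 = 3 × 5 × 7
LCM(255, 150, 105) = 2 × 3 × 5^2 × 7 × 17 = 17850.
Smallest multiple of 17850 that is ≥ 138236: ⌈138236/17850⌉ × 17850 = 8 × 17850 = 142800.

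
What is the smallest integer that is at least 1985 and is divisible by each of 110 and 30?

2310

The integer must be a common multiple of 110 and 30, so a multiple of their LCM.
110 = 2 × 5 × 11
30 = 2 × 3 × 5
LCM(110, 30) = 2 × 3 × 5 × 11 = 330.
Smallest multiple of 330 that is ≥ 1985: ⌈1985/330⌉ × 330 = 7 × 330 = 2310.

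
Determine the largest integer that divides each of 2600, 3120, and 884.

2600 = 2^3 × 5^2 × 13
3120 = 2^4 × 3 × 5 × 13
884 = 2^2 × 13 × 17
gcd(2600, 3120, 884) = 2^2 × 13 = 52.

52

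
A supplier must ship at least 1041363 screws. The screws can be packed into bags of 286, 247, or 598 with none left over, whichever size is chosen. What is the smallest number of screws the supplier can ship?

1124838

The number of screws must be a common multiple of 286, 247, and 598, so a multiple of their LCM.
286 = 2 × 11 × 13
247 = 13 × 19
598 = 2 × 13 × 23
LCM(286, 247, 598) = 2 × 11 × 13 × 19 × 23 = 124982.
Smallest multiple of 124982 that is ≥ 1041363: ⌈1041363/124982⌉ × 124982 = 9 × 124982 = 1124838.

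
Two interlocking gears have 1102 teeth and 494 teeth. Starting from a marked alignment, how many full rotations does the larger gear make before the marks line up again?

13 rotations

They are all back at their starting positions together after one LCM of the periods.
1102 = 2 × 19 × 29
494 = 2 × 13 × 19
LCM(1102, 494) = 2 × 13 × 19 × 29 = 14326.
Rotations for period 1102: 14326 / 1102 = 13.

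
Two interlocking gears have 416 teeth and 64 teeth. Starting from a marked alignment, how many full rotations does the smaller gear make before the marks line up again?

13 rotations

The first common completion time is the LCM of the periods.
416 = 2^5 × 13
64 = 2^6
LCM(416, 64) = 2^6 × 13 = 832.
Rotations for period 64: 832 / 64 = 13.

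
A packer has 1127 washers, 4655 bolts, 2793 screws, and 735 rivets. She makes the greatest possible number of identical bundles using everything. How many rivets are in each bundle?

15

Number of bundles = gcd(1127, 4655, 2793, 735).
1127 = 7^2 × 23
4655 = 5 × 7^2 × 19
2793 = 3 × 7^2 × 19
735 = 3 × 5 × 7^2
gcd(1127, 4655, 2793, 735) = 7^2 = 49.
rivets per bundle = 735 / 49 = 15.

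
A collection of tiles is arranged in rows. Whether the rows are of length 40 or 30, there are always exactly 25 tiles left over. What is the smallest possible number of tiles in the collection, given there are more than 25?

N − 25 must be a common multiple of 40 and 30.
40 = 2^3 × 5
30 = 2 × 3 × 5
LCM(40, 30) = 2^3 × 3 × 5 = 120.
Smallest N > 25 is LCM + 25 = 120 + 25 = 145.

145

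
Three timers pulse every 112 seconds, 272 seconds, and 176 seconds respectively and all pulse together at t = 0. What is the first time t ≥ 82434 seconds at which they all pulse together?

83776 seconds

Joint pulses occur at multiples of LCM(112, 272, 176).
112 = 2^4 × 7
272 = 2^4 × 17
176 = 2^4 × 11
LCM(112, 272, 176) = 2^4 × 7 × 11 × 17 = 20944.
Smallest multiple of 20944 that is ≥ 82434: ⌈82434/20944⌉ × 20944 = 4 × 20944 = 83776.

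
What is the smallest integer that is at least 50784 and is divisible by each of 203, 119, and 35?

The integer must be a common multiple of 203, 119, and 35, so a multiple of their LCM.
203 = 7 × 29
119 = 7 × 17
35 = 5 × 7
LCM(203, 119, 35) = 5 × 7 × 17 × 29 = 17255.
Smallest multiple of 17255 that is ≥ 50784: ⌈50784/17255⌉ × 17255 = 3 × 17255 = 51765.

51765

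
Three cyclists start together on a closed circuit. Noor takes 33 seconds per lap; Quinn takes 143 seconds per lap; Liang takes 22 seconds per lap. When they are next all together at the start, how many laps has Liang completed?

They are all back at their starting positions together after one LCM of the periods.
33 = 3 × 11
143 = 11 × 13
22 = 2 × 11
LCM(33, 143, 22) = 2 × 3 × 11 × 13 = 858.
Laps for period 22: 858 / 22 = 39.

39 laps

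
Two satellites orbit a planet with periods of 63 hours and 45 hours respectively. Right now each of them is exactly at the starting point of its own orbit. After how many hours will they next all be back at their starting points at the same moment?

They coincide at every common multiple of the periods; the first is the LCM.
63 = 3^2 × 7
45 = 3^2 × 5
LCM(63, 45) = 3^2 × 5 × 7 = 315.

315 hours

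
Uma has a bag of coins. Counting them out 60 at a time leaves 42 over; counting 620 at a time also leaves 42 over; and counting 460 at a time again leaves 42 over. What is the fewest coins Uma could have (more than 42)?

42822

N − 42 must be a common multiple of 60, 620, and 460.
60 = 2^2 × 3 × 5
620 = 2^2 × 5 × 31
460 = 2^2 × 5 × 23
LCM(60, 620, 460) = 2^2 × 3 × 5 × 23 × 31 = 42780.
Smallest N > 42 is LCM + 42 = 42780 + 42 = 42822.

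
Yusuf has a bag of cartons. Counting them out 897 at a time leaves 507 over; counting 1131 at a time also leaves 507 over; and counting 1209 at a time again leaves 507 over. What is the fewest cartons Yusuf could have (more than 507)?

N − 507 must be a common multiple of 897, 1131, and 1209.
897 = 3 × 13 × 23
1131 = 3 × 13 × 29
1209 = 3 × 13 × 31
LCM(897, 1131, 1209) = 3 × 13 × 23 × 29 × 31 = 806403.
Smallest N > 507 is LCM + 507 = 806403 + 507 = 806910.

806910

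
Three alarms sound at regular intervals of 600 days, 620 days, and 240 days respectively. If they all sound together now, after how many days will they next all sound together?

We need the least common multiple of the intervals.
600 = 2^3 × 3 × 5^2
620 = 2^2 × 5 × 31
240 = 2^4 × 3 × 5
LCM(600, 620, 240) = 2^4 × 3 × 5^2 × 31 = 37200.

37200 days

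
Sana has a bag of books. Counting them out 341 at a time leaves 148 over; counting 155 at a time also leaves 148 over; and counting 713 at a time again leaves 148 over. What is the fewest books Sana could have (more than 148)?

N − 148 must be a common multiple of 341, 155, and 713.
341 = 11 × 31
155 = 5 × 31
713 = 23 × 31
LCM(341, 155, 713) = 5 × 11 × 23 × 31 = 39215.
Smallest N > 148 is LCM + 148 = 39215 + 148 = 39363.

39363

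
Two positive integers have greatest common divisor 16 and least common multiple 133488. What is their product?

For any two positive integers, gcd × lcm = product = 16 × 133488 = 2135808.

2135808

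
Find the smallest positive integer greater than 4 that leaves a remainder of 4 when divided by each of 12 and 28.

N − 4 must be a common multiple of 12 and 28.
12 = 2^2 × 3
28 = 2^2 × 7
LCM(12, 28) = 2^2 × 3 × 7 = 84.
Smallest N > 4 is LCM + 4 = 84 + 4 = 88.

88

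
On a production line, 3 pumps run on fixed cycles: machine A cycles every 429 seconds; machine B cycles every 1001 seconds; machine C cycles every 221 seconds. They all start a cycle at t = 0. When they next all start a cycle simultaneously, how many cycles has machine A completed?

They are all back at their starting positions together after one LCM of the periods.
429 = 3 × 11 × 13
1001 = 7 × 11 × 13
221 = 13 × 17
LCM(429, 1001, 221) = 3 × 7 × 11 × 13 × 17 = 51051.
Cycles for period 429: 51051 / 429 = 119.

119 cycles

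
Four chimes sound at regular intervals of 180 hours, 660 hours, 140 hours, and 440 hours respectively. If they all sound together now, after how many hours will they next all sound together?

27720 hours

They coincide at every common multiple of the periods; the first is the LCM.
180 = 2^2 × 3^2 × 5
660 = 2^2 × 3 × 5 × 11
140 = 2^2 × 5 × 7
440 = 2^3 × 5 × 11
LCM(180, 660, 140, 440) = 2^3 × 3^2 × 5 × 7 × 11 = 27720.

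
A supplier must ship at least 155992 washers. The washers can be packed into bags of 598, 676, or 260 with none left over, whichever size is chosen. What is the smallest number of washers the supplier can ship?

The number of washers must be a common multiple of 598, 676, and 260, so a multiple of their LCM.
598 = 2 × 13 × 23
676 = 2^2 × 13^2
260 = 2^2 × 5 × 13
LCM(598, 676, 260) = 2^2 × 5 × 13^2 × 23 = 77740.
Smallest multiple of 77740 that is ≥ 155992: ⌈155992/77740⌉ × 77740 = 3 × 77740 = 233220.

233220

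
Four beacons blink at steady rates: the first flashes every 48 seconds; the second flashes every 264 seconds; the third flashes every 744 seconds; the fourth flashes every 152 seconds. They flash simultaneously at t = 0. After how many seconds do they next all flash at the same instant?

310992 seconds

They coincide at every common multiple of the periods; the first is the LCM.
48 = 2^4 × 3
264 = 2^3 × 3 × 11
744 = 2^3 × 3 × 31
152 = 2^3 × 19
LCM(48, 264, 744, 152) = 2^4 × 3 × 11 × 19 × 31 = 310992.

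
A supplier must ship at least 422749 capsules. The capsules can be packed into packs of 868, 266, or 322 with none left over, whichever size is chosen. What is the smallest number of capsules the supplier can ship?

The number of capsules must be a common multiple of 868, 266, and 322, so a multiple of their LCM.
868 = 2^2 × 7 × 31
266 = 2 × 7 × 19
322 = 2 × 7 × 23
LCM(868, 266, 322) = 2^2 × 7 × 19 × 23 × 31 = 379316.
Smallest multiple of 379316 that is ≥ 422749: ⌈422749/379316⌉ × 379316 = 2 × 379316 = 758632.

758632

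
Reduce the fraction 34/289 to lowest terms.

34 = 2 × 17
289 = 17^2
gcd(34, 289) = 17.
Divide numerator and denominator by 17: 34/289 = 2/17.

2/17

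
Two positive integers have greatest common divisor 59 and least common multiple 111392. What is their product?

6572128

For any two positive integers, gcd × lcm = product = 59 × 111392 = 6572128.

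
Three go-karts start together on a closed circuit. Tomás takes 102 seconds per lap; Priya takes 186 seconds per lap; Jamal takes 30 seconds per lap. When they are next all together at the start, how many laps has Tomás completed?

The first common completion time is the LCM of the periods.
102 = 2 × 3 × 17
186 = 2 × 3 × 31
30 = 2 × 3 × 5
LCM(102, 186, 30) = 2 × 3 × 5 × 17 × 31 = 15810.
Laps for period 102: 15810 / 102 = 155.

155 laps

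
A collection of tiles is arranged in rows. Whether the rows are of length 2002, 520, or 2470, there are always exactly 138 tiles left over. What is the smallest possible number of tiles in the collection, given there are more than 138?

N − 138 must be a common multiple of 2002, 520, and 2470.
2002 = 2 × 7 × 11 × 13
520 = 2^3 × 5 × 13
2470 = 2 × 5 × 13 × 19
LCM(2002, 520, 2470) = 2^3 × 5 × 7 × 11 × 13 × 19 = 760760.
Smallest N > 138 is LCM + 138 = 760760 + 138 = 760898.

760898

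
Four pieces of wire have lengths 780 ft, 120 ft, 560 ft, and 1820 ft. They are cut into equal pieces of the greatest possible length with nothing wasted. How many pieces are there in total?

164

Piece length = gcd(780, 120, 560, 1820).
780 = 2^2 × 3 × 5 × 13
120 = 2^3 × 3 × 5
560 = 2^4 × 5 × 7
1820 = 2^2 × 5 × 7 × 13
gcd(780, 120, 560, 1820) = 2^2 × 5 = 20.
Total pieces = 780/20 + 120/20 + 560/20 + 1820/20 = 39 + 6 + 28 + 91 = 164.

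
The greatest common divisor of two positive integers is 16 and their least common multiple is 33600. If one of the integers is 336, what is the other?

For two integers, gcd × lcm = product, so the other is (16 × 33600) / 336 = 537600 / 336 = 1600.

1600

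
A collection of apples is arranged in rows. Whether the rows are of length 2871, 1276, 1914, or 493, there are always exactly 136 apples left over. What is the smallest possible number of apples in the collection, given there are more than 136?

195364

N − 136 must be a common multiple of 2871, 1276, 1914, and 493.
2871 = 3^2 × 11 × 29
1276 = 2^2 × 11 × 29
1914 = 2 × 3 × 11 × 29
493 = 17 × 29
LCM(2871, 1276, 1914, 493) = 2^2 × 3^2 × 11 × 17 × 29 = 195228.
Smallest N > 136 is LCM + 136 = 195228 + 136 = 195364.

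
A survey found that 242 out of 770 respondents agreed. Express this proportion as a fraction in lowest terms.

11/35

242 = 2 × 11^2
770 = 2 × 5 × 7 × 11
gcd(242, 770) = 2 × 11 = 22.
Divide numerator and denominator by 22: 242/770 = 11/35.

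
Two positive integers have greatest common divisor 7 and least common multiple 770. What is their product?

For any two positive integers, gcd × lcm = product = 7 × 770 = 5390.

5390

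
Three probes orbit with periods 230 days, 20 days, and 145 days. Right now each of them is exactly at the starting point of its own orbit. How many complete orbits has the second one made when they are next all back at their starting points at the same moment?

They are all back at their starting positions together after one LCM of the periods.
230 = 2 × 5 × 23
20 = 2^2 × 5
145 = 5 × 29
LCM(230, 20, 145) = 2^2 × 5 × 23 × 29 = 13340.
Orbits for period 20: 13340 / 20 = 667.

667 orbits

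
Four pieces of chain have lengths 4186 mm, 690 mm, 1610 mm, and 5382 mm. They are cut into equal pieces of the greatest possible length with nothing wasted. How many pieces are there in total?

Piece length = gcd(4186, 690, 1610, 5382).
4186 = 2 × 7 × 13 × 23
690 = 2 × 3 × 5 × 23
1610 = 2 × 5 × 7 × 23
5382 = 2 × 3^2 × 13 × 23
gcd(4186, 690, 1610, 5382) = 2 × 23 = 46.
Total pieces = 4186/46 + 690/46 + 1610/46 + 5382/46 = 91 + 15 + 35 + 117 = 258.

258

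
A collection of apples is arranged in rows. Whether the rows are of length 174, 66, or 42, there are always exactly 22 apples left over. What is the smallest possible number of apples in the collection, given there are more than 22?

N − 22 must be a common multiple of 174, 66, and 42.
174 = 2 × 3 × 29
66 = 2 × 3 × 11
42 = 2 × 3 × 7
LCM(174, 66, 42) = 2 × 3 × 7 × 11 × 29 = 13398.
Smallest N > 22 is LCM + 22 = 13398 + 22 = 13420.

13420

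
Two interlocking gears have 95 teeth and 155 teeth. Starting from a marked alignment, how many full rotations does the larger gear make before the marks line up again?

All finish a whole number of cycles simultaneously at t = LCM of the periods.
95 = 5 × 19
155 = 5 × 31
LCM(95, 155) = 5 × 19 × 31 = 2945.
Rotations for period 155: 2945 / 155 = 19.

19 rotations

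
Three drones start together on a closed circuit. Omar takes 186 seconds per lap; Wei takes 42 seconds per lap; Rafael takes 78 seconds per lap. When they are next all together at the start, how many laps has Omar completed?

The first common completion time is the LCM of the periods.
186 = 2 × 3 × 31
42 = 2 × 3 × 7
78 = 2 × 3 × 13
LCM(186, 42, 78) = 2 × 3 × 7 × 13 × 31 = 16926.
Laps for period 186: 16926 / 186 = 91.

91 laps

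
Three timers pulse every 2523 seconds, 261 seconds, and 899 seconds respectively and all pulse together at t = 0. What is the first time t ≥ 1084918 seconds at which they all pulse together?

1173195 seconds

Joint pulses occur at multiples of LCM(2523, 261, 899).
2523 = 3 × 29^2
261 = 3^2 × 29
899 = 29 × 31
LCM(2523, 261, 899) = 3^2 × 29^2 × 31 = 234639.
Smallest multiple of 234639 that is ≥ 1084918: ⌈1084918/234639⌉ × 234639 = 5 × 234639 = 1173195.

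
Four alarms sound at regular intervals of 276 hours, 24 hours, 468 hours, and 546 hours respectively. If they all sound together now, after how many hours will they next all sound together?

150696 hours

The first simultaneous occurrence is after LCM of the individual periods.
276 = 2^2 × 3 × 23
24 = 2^3 × 3
468 = 2^2 × 3^2 × 13
546 = 2 × 3 × 7 × 13
LCM(276, 24, 468, 546) = 2^3 × 3^2 × 7 × 13 × 23 = 150696.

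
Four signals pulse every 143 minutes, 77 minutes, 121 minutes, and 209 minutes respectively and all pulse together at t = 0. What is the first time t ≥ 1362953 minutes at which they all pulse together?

Joint pulses occur at multiples of LCM(143, 77, 121, 209).
143 = 11 × 13
77 = 7 × 11
121 = 11^2
209 = 11 × 19
LCM(143, 77, 121, 209) = 7 × 11^2 × 13 × 19 = 209209.
Smallest multiple of 209209 that is ≥ 1362953: ⌈1362953/209209⌉ × 209209 = 7 × 209209 = 1464463.

1464463 minutes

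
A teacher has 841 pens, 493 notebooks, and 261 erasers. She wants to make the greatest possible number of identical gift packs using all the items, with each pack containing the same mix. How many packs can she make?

The pack count must divide each quantity, so the greatest is gcd(841, 493, 261).
841 = 29^2
493 = 17 × 29
261 = 3^2 × 29
gcd(841, 493, 261) = 29.

29 packs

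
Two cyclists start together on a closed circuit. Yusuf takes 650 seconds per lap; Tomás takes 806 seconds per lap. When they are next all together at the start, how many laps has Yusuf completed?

31 laps

All finish a whole number of cycles simultaneously at t = LCM of the periods.
650 = 2 × 5^2 × 13
806 = 2 × 13 × 31
LCM(650, 806) = 2 × 5^2 × 13 × 31 = 20150.
Laps for period 650: 20150 / 650 = 31.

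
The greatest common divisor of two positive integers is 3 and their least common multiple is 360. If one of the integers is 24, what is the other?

45

For two integers, gcd × lcm = product, so the other is (3 × 360) / 24 = 1080 / 24 = 45.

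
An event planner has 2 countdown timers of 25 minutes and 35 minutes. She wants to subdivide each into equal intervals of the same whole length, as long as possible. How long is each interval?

The interval must divide each timer length; the longest such is the gcd.
25 = 5^2
35 = 5 × 7
gcd(25, 35) = 5.

5 minutes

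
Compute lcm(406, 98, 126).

406 = 2 × 7 × 29
98 = 2 × 7^2
126 = 2 × 3^2 × 7
LCM(406, 98, 126) = 2 × 3^2 × 7^2 × 29 = 25578.

25578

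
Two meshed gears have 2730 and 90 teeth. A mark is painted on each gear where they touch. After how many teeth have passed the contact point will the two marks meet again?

We need the least common multiple of the intervals.
2730 = 2 × 3 × 5 × 7 × 13
90 = 2 × 3^2 × 5
LCM(2730, 90) = 2 × 3^2 × 5 × 7 × 13 = 8190.

8190 teeth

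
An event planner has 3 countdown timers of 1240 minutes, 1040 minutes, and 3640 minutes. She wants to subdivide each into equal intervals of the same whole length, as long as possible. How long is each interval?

40 minutes

The interval must divide each timer length; the longest such is the gcd.
1240 = 2^3 × 5 × 31
1040 = 2^4 × 5 × 13
3640 = 2^3 × 5 × 7 × 13
gcd(1240, 1040, 3640) = 2^3 × 5 = 40.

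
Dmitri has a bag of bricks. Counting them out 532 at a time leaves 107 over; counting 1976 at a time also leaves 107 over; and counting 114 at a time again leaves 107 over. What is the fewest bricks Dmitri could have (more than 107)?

41603

N − 107 must be a common multiple of 532, 1976, and 114.
532 = 2^2 × 7 × 19
1976 = 2^3 × 13 × 19
114 = 2 × 3 × 19
LCM(532, 1976, 114) = 2^3 × 3 × 7 × 13 × 19 = 41496.
Smallest N > 107 is LCM + 107 = 41496 + 107 = 41603.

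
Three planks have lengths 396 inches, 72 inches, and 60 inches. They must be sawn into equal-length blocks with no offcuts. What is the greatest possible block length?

The block length must divide every plank, so the greatest is gcd(396, 72, 60).
396 = 2^2 × 3^2 × 11
72 = 2^3 × 3^2
60 = 2^2 × 3 × 5
gcd(396, 72, 60) = 2^2 × 3 = 12.

12 inches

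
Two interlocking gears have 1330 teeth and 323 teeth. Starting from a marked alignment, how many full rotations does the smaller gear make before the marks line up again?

All finish a whole number of cycles simultaneously at t = LCM of the periods.
1330 = 2 × 5 × 7 × 19
323 = 17 × 19
LCM(1330, 323) = 2 × 5 × 7 × 17 × 19 = 22610.
Rotations for period 323: 22610 / 323 = 70.

70 rotations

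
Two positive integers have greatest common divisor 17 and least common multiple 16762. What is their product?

For any two positive integers, gcd × lcm = product = 17 × 16762 = 284954.

284954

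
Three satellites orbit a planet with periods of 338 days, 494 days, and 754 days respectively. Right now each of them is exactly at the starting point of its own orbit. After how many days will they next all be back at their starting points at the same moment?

The first simultaneous occurrence is after LCM of the individual periods.
338 = 2 × 13^2
494 = 2 × 13 × 19
754 = 2 × 13 × 29
LCM(338, 494, 754) = 2 × 13^2 × 19 × 29 = 186238.

186238 days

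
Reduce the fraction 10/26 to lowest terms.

10 = 2 × 5
26 = 2 × 13
gcd(10, 26) = 2.
Divide numerator and denominator by 2: 10/26 = 5/13.

5/13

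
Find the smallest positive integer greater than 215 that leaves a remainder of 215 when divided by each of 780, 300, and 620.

N − 215 must be a common multiple of 780, 300, and 620.
780 = 2^2 × 3 × 5 × 13
300 = 2^2 × 3 × 5^2
620 = 2^2 × 5 × 31
LCM(780, 300, 620) = 2^2 × 3 × 5^2 × 13 × 31 = 120900.
Smallest N > 215 is LCM + 215 = 120900 + 215 = 121115.

121115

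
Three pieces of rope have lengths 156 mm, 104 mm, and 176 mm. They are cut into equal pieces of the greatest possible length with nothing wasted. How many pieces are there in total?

Piece length = gcd(156, 104, 176).
156 = 2^2 × 3 × 13
104 = 2^3 × 13
176 = 2^4 × 11
gcd(156, 104, 176) = 2^2 = 4.
Total pieces = 156/4 + 104/4 + 176/4 = 39 + 26 + 44 = 109.

109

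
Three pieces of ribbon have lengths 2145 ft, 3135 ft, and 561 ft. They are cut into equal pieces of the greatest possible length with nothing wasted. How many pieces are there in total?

Piece length = gcd(2145, 3135, 561).
2145 = 3 × 5 × 11 × 13
3135 = 3 × 5 × 11 × 19
561 = 3 × 11 × 17
gcd(2145, 3135, 561) = 3 × 11 = 33.
Total pieces = 2145/33 + 3135/33 + 561/33 = 65 + 95 + 17 = 177.

177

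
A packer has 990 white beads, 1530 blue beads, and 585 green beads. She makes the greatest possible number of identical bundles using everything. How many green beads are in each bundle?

Number of bundles = gcd(990, 1530, 585).
990 = 2 × 3^2 × 5 × 11
1530 = 2 × 3^2 × 5 × 17
585 = 3^2 × 5 × 13
gcd(990, 1530, 585) = 3^2 × 5 = 45.
green beads per bundle = 585 / 45 = 13.

13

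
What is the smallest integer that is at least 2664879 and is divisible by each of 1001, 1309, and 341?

3165162

The integer must be a common multiple of 1001, 1309, and 341, so a multiple of their LCM.
1001 = 7 × 11 × 13
1309 = 7 × 11 × 17
341 = 11 × 31
LCM(1001, 1309, 341) = 7 × 11 × 13 × 17 × 31 = 527527.
Smallest multiple of 527527 that is ≥ 2664879: ⌈2664879/527527⌉ × 527527 = 6 × 527527 = 3165162.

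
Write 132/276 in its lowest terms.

11/23

132 = 2^2 × 3 × 11
276 = 2^2 × 3 × 23
gcd(132, 276) = 2^2 × 3 = 12.
Divide numerator and denominator by 12: 132/276 = 11/23.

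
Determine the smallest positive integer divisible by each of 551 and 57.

1653

551 = 19 × 29
57 = 3 × 19
LCM(551, 57) = 3 × 19 × 29 = 1653.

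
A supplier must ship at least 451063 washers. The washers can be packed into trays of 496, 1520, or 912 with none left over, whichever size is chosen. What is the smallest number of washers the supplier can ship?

The number of washers must be a common multiple of 496, 1520, and 912, so a multiple of their LCM.
496 = 2^4 × 31
1520 = 2^4 × 5 × 19
912 = 2^4 × 3 × 19
LCM(496, 1520, 912) = 2^4 × 3 × 5 × 19 × 31 = 141360.
Smallest multiple of 141360 that is ≥ 451063: ⌈451063/141360⌉ × 141360 = 4 × 141360 = 565440.

565440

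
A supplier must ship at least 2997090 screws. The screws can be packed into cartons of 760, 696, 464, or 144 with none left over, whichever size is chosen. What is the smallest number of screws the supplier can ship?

3173760

The number of screws must be a common multiple of 760, 696, 464, and 144, so a multiple of their LCM.
760 = 2^3 × 5 × 19
696 = 2^3 × 3 × 29
464 = 2^4 × 29
144 = 2^4 × 3^2
LCM(760, 696, 464, 144) = 2^4 × 3^2 × 5 × 19 × 29 = 396720.
Smallest multiple of 396720 that is ≥ 2997090: ⌈2997090/396720⌉ × 396720 = 8 × 396720 = 3173760.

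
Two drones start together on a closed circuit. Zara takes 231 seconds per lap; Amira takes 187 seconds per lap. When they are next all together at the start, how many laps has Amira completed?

21 laps

They are all back at their starting positions together after one LCM of the periods.
231 = 3 × 7 × 11
187 = 11 × 17
LCM(231, 187) = 3 × 7 × 11 × 17 = 3927.
Laps for period 187: 3927 / 187 = 21.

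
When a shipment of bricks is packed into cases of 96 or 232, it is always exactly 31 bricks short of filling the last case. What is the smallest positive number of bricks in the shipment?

2753

Being 31 short of a full case of size k means N ≡ −31 (mod k), i.e. N + 31 is a multiple of each size.
96 = 2^5 × 3
232 = 2^3 × 29
LCM(96, 232) = 2^5 × 3 × 29 = 2784.
Smallest positive N is 2784 − 31 = 2753.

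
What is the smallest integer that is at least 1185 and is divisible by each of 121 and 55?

The integer must be a common multiple of 121 and 55, so a multiple of their LCM.
121 = 11^2
55 = 5 × 11
LCM(121, 55) = 5 × 11^2 = 605.
Smallest multiple of 605 that is ≥ 1185: ⌈1185/605⌉ × 605 = 2 × 605 = 1210.

1210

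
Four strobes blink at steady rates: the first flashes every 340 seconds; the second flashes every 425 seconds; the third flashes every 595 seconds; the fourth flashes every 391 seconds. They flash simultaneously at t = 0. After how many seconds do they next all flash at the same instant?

The first simultaneous occurrence is after LCM of the individual periods.
340 = 2^2 × 5 × 17
425 = 5^2 × 17
595 = 5 × 7 × 17
391 = 17 × 23
LCM(340, 425, 595, 391) = 2^2 × 5^2 × 7 × 17 × 23 = 273700.

273700 seconds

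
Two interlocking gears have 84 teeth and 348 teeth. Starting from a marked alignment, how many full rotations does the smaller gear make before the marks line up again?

They are all back at their starting positions together after one LCM of the periods.
84 = 2^2 × 3 × 7
348 = 2^2 × 3 × 29
LCM(84, 348) = 2^2 × 3 × 7 × 29 = 2436.
Rotations for period 84: 2436 / 84 = 29.

29 rotations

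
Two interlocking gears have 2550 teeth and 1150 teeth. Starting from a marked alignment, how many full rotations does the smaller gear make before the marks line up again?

51 rotations

They are all back at their starting positions together after one LCM of the periods.
2550 = 2 × 3 × 5^2 × 17
1150 = 2 × 5^2 × 23
LCM(2550, 1150) = 2 × 3 × 5^2 × 17 × 23 = 58650.
Rotations for period 1150: 58650 / 1150 = 51.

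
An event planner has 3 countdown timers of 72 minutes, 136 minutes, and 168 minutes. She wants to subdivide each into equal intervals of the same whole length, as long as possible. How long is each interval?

The interval must divide each timer length; the longest such is the gcd.
72 = 2^3 × 3^2
136 = 2^3 × 17
168 = 2^3 × 3 × 7
gcd(72, 136, 168) = 2^3 = 8.

8 minutes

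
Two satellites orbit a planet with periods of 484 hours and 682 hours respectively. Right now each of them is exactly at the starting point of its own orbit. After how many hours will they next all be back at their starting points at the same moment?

15004 hours

We need the least common multiple of the intervals.
484 = 2^2 × 11^2
682 = 2 × 11 × 31
LCM(484, 682) = 2^2 × 11^2 × 31 = 15004.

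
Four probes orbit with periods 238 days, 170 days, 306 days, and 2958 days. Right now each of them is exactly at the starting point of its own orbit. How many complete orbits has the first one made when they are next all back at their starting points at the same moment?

1305 orbits

All finish a whole number of cycles simultaneously at t = LCM of the periods.
238 = 2 × 7 × 17
170 = 2 × 5 × 17
306 = 2 × 3^2 × 17
2958 = 2 × 3 × 17 × 29
LCM(238, 170, 306, 2958) = 2 × 3^2 × 5 × 7 × 17 × 29 = 310590.
Orbits for period 238: 310590 / 238 = 1305.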